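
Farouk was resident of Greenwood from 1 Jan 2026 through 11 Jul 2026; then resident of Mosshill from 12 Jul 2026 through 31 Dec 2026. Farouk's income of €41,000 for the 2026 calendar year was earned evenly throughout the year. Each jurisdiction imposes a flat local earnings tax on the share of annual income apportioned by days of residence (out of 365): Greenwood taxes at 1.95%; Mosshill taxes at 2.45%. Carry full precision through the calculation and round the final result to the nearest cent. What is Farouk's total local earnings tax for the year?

€896.66

Greenwood, 1 Jan – 11 Jul 2026: 192 days → €41,000 × 1.95% × 192/365 = €420.5589
Mosshill, 12 Jul – 31 Dec 2026: 173 days → €41,000 × 2.45% × 173/365 = €476.1055
Total = €896.6644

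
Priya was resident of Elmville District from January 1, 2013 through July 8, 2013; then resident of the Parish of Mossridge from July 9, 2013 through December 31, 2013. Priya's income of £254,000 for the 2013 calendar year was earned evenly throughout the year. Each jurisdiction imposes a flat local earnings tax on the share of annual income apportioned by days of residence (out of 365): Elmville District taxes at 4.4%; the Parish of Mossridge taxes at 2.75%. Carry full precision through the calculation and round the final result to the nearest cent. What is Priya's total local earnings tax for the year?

Elmville District, January 1 – July 8, 2013: 189 days → £254,000 × 4.4% × 189/365 = £5,787.0247
The Parish of Mossridge, July 9 – December 31, 2013: 176 days → £254,000 × 2.75% × 176/365 = £3,368.1096
Total = £9,155.1342

£9,155.13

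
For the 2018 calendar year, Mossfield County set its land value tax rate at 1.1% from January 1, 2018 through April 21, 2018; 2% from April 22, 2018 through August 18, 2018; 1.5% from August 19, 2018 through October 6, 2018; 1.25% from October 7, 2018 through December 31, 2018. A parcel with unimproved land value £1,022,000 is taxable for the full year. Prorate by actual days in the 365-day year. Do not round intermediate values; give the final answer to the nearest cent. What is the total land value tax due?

January 1 – April 21, 2018: 111 days at 1.1% → £1,022,000 × 1.1% × 111/365 = £3,418.8000
April 22 – August 18, 2018: 119 days at 2% → £1,022,000 × 2% × 119/365 = £6,664.0000
August 19 – October 6, 2018: 49 days at 1.5% → £1,022,000 × 1.5% × 49/365 = £2,058.0000
October 7 – December 31, 2018: 86 days at 1.25% → £1,022,000 × 1.25% × 86/365 = £3,010.0000
Total = £15,150.8000

£15,150.80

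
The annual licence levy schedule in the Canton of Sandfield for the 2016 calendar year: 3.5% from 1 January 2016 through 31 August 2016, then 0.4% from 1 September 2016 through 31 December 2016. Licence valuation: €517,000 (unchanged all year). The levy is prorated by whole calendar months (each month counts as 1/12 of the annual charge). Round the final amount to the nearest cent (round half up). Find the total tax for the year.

1 January – 31 August 2016: 8 months at 3.5% → €517,000 × 3.5% × 8/12 = €12,063.3333
1 September – 31 December 2016: 4 months at 0.4% → €517,000 × 0.4% × 4/12 = €689.3333
Total = €12,752.6667

€12,752.67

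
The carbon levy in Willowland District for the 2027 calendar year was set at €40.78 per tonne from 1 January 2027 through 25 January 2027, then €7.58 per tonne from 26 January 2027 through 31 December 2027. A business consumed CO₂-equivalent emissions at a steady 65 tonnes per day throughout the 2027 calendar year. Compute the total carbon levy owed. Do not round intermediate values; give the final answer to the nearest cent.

1 January – 25 January 2027: 25 days × 65 tonnes/day = 1,625 tonnes at €40.78/tonne → €66,267.50
26 January – 31 December 2027: 340 days × 65 tonnes/day = 22,100 tonnes at €7.58/tonne → €167,518.00

€233,785.50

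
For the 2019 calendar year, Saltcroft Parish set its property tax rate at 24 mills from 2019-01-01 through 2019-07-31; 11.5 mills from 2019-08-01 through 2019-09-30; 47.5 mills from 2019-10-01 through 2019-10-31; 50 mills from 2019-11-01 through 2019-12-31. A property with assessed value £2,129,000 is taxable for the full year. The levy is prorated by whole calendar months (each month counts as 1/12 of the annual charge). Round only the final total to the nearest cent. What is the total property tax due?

2019-01-01 to 2019-07-31: 7 months at 24 mills → £2,129,000 × 2.4% × 7/12 = £29,806.0000
2019-08-01 to 2019-09-30: 2 months at 11.5 mills → £2,129,000 × 1.15% × 2/12 = £4,080.5833
2019-10-01 to 2019-10-31: 1 month at 47.5 mills → £2,129,000 × 4.75% × 1/12 = £8,427.2917
2019-11-01 to 2019-12-31: 2 months at 50 mills → £2,129,000 × 5% × 2/12 = £17,741.6667
Total = £60,055.5417

£60,055.54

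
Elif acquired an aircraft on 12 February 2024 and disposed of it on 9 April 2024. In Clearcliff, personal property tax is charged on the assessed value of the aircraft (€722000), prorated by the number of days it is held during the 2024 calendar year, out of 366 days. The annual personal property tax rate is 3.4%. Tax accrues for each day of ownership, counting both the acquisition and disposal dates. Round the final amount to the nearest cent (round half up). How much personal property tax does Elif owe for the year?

Days held (12 February – 9 April 2024): 58 out of 366
Tax = €722000 × 3.4% × 58/366 = €3890.1202

€3890.12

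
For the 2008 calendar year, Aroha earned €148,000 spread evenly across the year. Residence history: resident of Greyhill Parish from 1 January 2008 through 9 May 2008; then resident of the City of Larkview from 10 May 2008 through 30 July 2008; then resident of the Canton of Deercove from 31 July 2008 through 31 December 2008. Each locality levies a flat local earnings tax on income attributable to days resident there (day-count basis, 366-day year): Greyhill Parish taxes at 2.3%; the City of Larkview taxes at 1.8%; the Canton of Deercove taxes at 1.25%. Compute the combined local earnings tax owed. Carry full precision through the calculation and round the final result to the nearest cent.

€2,584.34

Greyhill Parish, 1 January – 9 May 2008: 130 days → €148,000 × 2.3% × 130/366 = €1,209.0710
The City of Larkview, 10 May – 30 July 2008: 82 days → €148,000 × 1.8% × 82/366 = €596.8525
The Canton of Deercove, 31 July – 31 December 2008: 154 days → €148,000 × 1.25% × 154/366 = €778.4153
Total = €2,584.3388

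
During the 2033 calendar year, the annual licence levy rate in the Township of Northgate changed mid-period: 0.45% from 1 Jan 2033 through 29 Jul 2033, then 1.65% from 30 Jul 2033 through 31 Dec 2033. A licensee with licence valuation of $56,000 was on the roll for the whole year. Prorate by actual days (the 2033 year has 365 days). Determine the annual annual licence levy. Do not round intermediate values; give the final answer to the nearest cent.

1 Jan – 29 Jul 2033: 210 days at 0.45% → $56,000 × 0.45% × 210/365 = $144.9863
30 Jul – 31 Dec 2033: 155 days at 1.65% → $56,000 × 1.65% × 155/365 = $392.3836
Total = $537.3699

$537.37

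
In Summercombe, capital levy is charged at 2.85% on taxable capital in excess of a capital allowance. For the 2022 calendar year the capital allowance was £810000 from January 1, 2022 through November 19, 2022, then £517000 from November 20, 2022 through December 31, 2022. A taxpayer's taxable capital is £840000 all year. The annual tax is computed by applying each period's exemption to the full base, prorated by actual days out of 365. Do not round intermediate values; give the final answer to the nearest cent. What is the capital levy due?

£1815.88

January 1 – November 19, 2022: 323 days, exemption £810000 → (£840000 − £810000) × 2.85% × 323/365 = £756.6164
November 20 – December 31, 2022: 42 days, exemption £517000 → (£840000 − £517000) × 2.85% × 42/365 = £1059.2630
Total = £1815.8795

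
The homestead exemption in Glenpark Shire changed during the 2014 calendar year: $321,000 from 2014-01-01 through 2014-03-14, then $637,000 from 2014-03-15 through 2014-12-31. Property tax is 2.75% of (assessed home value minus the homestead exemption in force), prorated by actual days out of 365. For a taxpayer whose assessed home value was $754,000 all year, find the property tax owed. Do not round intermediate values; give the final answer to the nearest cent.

2014-01-01 to 2014-03-14: 73 days, exemption $321,000 → ($754,000 − $321,000) × 2.75% × 73/365 = $2,381.5000
2014-03-15 to 2014-12-31: 292 days, exemption $637,000 → ($754,000 − $637,000) × 2.75% × 292/365 = $2,574.0000
Total = $4,955.5000

$4,955.50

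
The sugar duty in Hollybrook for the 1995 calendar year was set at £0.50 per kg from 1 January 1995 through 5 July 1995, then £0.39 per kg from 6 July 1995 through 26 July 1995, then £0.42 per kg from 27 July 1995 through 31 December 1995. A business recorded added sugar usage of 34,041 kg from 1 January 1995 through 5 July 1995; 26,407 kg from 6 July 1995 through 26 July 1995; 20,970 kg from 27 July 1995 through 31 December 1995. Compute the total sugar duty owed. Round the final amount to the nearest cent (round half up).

1 January – 5 July 1995: 34,041 kg at £0.50/kg → £17020.50
6 July – 26 July 1995: 26,407 kg at £0.39/kg → £10298.73
27 July – 31 December 1995: 20,970 kg at £0.42/kg → £8807.40

£36126.63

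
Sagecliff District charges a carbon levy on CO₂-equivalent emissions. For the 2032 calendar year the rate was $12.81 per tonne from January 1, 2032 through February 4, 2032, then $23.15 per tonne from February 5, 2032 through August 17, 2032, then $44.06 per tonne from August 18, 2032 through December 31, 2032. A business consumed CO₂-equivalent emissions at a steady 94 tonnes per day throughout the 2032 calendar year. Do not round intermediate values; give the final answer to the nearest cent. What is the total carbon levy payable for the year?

$1,029,747.44

January 1 – February 4, 2032: 35 days × 94 tonnes/day = 3,290 tonnes at $12.81/tonne → $42,144.90
February 5 – August 17, 2032: 195 days × 94 tonnes/day = 18,330 tonnes at $23.15/tonne → $424,339.50
August 18 – December 31, 2032: 136 days × 94 tonnes/day = 12,784 tonnes at $44.06/tonne → $563,263.04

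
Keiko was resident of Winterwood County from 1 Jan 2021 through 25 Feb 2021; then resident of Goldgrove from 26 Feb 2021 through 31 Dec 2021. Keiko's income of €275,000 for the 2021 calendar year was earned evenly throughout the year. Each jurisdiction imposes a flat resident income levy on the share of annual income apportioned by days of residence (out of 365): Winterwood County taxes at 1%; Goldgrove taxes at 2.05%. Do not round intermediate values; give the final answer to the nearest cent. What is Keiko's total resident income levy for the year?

€5,194.49

Winterwood County, 1 Jan – 25 Feb 2021: 56 days → €275,000 × 1% × 56/365 = €421.9178
Goldgrove, 26 Feb – 31 Dec 2021: 309 days → €275,000 × 2.05% × 309/365 = €4,772.5685
Total = €5,194.4863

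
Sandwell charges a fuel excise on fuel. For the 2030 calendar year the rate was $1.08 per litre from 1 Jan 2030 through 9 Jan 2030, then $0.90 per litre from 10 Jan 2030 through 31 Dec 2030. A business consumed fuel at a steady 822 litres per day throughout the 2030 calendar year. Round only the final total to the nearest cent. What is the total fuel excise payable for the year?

$271,358.64

1 Jan – 9 Jan 2030: 9 days × 822 litres/day = 7,398 litres at $1.08/litre → $7,989.84
10 Jan – 31 Dec 2030: 356 days × 822 litres/day = 292,632 litres at $0.90/litre → $263,368.80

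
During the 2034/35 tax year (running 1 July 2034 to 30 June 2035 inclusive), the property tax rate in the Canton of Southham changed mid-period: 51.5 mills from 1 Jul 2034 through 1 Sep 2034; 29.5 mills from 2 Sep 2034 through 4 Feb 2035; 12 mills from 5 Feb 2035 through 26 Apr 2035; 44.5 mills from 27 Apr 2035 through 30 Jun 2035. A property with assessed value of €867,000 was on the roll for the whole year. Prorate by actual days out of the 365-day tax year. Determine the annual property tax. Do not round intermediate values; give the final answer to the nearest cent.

€27,817.64

1 Jul – 1 Sep 2034: 63 days at 51.5 mills → €867,000 × 5.15% × 63/365 = €7,706.7986
2 Sep 2034 – 4 Feb 2035: 156 days at 29.5 mills → €867,000 × 2.95% × 156/365 = €10,931.3260
5 Feb – 26 Apr 2035: 81 days at 12 mills → €867,000 × 1.2% × 81/365 = €2,308.8329
27 Apr – 30 Jun 2035: 65 days at 44.5 mills → €867,000 × 4.45% × 65/365 = €6,870.6781
Total = €27,817.6356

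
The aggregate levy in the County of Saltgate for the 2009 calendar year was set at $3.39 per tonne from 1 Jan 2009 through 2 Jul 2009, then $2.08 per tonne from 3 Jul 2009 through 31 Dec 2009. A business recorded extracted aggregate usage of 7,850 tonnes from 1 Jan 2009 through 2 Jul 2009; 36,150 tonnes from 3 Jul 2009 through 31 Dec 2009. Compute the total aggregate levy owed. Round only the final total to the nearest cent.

1 Jan – 2 Jul 2009: 7,850 tonnes at $3.39/tonne → $26,611.50
3 Jul – 31 Dec 2009: 36,150 tonnes at $2.08/tonne → $75,192.00

$101,803.50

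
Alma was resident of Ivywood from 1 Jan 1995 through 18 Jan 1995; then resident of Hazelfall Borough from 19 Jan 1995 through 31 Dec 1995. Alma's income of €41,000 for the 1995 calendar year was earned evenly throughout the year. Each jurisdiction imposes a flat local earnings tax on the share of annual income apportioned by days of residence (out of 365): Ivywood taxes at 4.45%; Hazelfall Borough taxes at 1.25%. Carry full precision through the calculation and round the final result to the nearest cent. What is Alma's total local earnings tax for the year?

Ivywood, 1 Jan – 18 Jan 1995: 18 days → €41,000 × 4.45% × 18/365 = €89.9753
Hazelfall Borough, 19 Jan – 31 Dec 1995: 347 days → €41,000 × 1.25% × 347/365 = €487.2260
Total = €577.2014

€577.20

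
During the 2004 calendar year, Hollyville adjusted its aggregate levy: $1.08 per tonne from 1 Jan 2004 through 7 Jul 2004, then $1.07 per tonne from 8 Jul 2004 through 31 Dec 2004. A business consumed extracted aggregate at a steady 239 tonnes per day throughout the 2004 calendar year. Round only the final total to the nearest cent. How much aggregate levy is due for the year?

$94,048.89

1 Jan – 7 Jul 2004: 189 days × 239 tonnes/day = 45,171 tonnes at $1.08/tonne → $48,784.68
8 Jul – 31 Dec 2004: 177 days × 239 tonnes/day = 42,303 tonnes at $1.07/tonne → $45,264.21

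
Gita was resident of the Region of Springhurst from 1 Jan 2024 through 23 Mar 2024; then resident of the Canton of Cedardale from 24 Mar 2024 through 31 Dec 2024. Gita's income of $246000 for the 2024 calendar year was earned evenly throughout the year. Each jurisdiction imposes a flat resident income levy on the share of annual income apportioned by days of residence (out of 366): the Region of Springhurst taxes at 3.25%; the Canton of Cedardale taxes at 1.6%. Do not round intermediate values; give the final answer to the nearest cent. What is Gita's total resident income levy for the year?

The Region of Springhurst, 1 Jan – 23 Mar 2024: 83 days → $246000 × 3.25% × 83/366 = $1813.0738
The Canton of Cedardale, 24 Mar – 31 Dec 2024: 283 days → $246000 × 1.6% × 283/366 = $3043.4098
Total = $4856.4836

$4856.48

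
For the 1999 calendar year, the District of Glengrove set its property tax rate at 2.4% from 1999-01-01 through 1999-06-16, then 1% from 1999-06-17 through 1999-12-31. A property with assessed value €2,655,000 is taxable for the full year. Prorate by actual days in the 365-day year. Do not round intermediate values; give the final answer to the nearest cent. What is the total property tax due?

1999-01-01 to 1999-06-16: 167 days at 2.4% → €2,655,000 × 2.4% × 167/365 = €29,154.0822
1999-06-17 to 1999-12-31: 198 days at 1% → €2,655,000 × 1% × 198/365 = €14,402.4658
Total = €43,556.5479

€43,556.55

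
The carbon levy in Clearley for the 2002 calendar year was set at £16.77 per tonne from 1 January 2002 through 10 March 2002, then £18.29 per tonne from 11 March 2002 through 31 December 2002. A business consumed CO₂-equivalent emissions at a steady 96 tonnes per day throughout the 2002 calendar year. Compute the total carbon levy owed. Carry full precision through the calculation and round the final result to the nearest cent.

£630,813.12

1 January – 10 March 2002: 69 days × 96 tonnes/day = 6,624 tonnes at £16.77/tonne → £111,084.48
11 March – 31 December 2002: 296 days × 96 tonnes/day = 28,416 tonnes at £18.29/tonne → £519,728.64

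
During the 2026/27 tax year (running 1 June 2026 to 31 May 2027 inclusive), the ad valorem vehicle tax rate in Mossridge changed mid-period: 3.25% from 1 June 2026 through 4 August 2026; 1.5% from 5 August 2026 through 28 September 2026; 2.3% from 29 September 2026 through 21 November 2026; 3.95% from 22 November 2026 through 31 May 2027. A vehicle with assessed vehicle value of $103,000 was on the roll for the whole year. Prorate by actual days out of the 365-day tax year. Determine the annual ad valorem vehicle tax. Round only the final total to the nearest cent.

1 June – 4 August 2026: 65 days at 3.25% → $103,000 × 3.25% × 65/365 = $596.1301
5 August – 28 September 2026: 55 days at 1.5% → $103,000 × 1.5% × 55/365 = $232.8082
29 September – 21 November 2026: 54 days at 2.3% → $103,000 × 2.3% × 54/365 = $350.4822
22 November 2026 – 31 May 2027: 191 days at 3.95% → $103,000 × 3.95% × 191/365 = $2,128.9959
Total = $3,308.4164

$3,308.42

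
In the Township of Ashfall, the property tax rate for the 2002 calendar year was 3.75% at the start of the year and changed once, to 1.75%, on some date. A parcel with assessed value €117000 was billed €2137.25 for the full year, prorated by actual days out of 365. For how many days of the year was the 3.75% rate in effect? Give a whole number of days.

14 days

Let d = days at the first rate; then 365 − d days at the second rate.
€117000 × [3.75%·d + 1.75%·(365−d)] / 365 = €2137.25
Solving gives d = 14, so the new rate took effect on January 15, 2002.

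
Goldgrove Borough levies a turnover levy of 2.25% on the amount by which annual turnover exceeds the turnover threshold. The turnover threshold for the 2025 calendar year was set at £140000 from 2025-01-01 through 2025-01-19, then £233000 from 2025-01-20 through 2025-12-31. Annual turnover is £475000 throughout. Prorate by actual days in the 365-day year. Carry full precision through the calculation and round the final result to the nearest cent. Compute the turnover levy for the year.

2025-01-01 to 2025-01-19: 19 days, exemption £140000 → (£475000 − £140000) × 2.25% × 19/365 = £392.3630
2025-01-20 to 2025-12-31: 346 days, exemption £233000 → (£475000 − £233000) × 2.25% × 346/365 = £5161.5616
Total = £5553.9247

£5553.92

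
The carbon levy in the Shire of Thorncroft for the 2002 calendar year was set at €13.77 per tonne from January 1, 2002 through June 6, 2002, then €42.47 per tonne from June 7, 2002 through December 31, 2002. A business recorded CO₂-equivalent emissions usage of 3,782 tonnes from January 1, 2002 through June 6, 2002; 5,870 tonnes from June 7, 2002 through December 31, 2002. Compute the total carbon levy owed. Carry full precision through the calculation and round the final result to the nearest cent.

January 1 – June 6, 2002: 3,782 tonnes at €13.77/tonne → €52,078.14
June 7 – December 31, 2002: 5,870 tonnes at €42.47/tonne → €249,298.90

€301,377.04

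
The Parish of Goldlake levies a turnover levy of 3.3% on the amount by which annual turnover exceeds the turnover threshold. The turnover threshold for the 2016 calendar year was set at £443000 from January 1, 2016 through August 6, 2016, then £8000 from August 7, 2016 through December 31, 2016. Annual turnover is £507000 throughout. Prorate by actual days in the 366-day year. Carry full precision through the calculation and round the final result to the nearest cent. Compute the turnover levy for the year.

January 1 – August 6, 2016: 219 days, exemption £443000 → (£507000 − £443000) × 3.3% × 219/366 = £1263.7377
August 7 – December 31, 2016: 147 days, exemption £8000 → (£507000 − £8000) × 3.3% × 147/366 = £6613.7951
Total = £7877.5328

£7877.53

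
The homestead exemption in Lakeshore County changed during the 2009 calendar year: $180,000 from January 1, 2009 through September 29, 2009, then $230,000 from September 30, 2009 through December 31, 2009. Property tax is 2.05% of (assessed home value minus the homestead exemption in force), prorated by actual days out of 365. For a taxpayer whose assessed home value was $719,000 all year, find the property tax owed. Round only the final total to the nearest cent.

$10,788.34

January 1 – September 29, 2009: 272 days, exemption $180,000 → ($719,000 − $180,000) × 2.05% × 272/365 = $8,234.1479
September 30 – December 31, 2009: 93 days, exemption $230,000 → ($719,000 − $230,000) × 2.05% × 93/365 = $2,554.1877
Total = $10,788.3356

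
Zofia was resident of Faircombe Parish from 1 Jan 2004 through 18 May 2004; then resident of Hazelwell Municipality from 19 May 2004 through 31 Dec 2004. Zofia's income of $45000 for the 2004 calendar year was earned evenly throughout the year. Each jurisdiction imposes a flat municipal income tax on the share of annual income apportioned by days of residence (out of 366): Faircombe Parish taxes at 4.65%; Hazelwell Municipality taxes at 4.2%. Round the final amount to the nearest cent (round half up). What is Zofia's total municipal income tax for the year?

$1966.91

Faircombe Parish, 1 Jan – 18 May 2004: 139 days → $45000 × 4.65% × 139/366 = $794.6926
Hazelwell Municipality, 19 May – 31 Dec 2004: 227 days → $45000 × 4.2% × 227/366 = $1172.2131
Total = $1966.9057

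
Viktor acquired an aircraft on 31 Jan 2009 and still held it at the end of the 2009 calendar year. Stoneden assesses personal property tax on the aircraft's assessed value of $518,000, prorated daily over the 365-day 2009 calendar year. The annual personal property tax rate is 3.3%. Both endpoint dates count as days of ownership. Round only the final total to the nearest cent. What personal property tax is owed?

$15,689.01

Days held (31 Jan – 31 Dec 2009): 335 out of 365
Tax = $518,000 × 3.3% × 335/365 = $15,689.0137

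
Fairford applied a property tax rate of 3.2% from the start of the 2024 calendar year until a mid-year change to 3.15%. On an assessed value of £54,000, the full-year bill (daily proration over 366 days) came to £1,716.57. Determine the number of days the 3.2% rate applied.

211 days

Let d = days at the first rate; then 366 − d days at the second rate.
£54,000 × [3.2%·d + 3.15%·(366−d)] / 366 = £1,716.57
Solving gives d = 211, so the new rate took effect on 30 Jul 2024.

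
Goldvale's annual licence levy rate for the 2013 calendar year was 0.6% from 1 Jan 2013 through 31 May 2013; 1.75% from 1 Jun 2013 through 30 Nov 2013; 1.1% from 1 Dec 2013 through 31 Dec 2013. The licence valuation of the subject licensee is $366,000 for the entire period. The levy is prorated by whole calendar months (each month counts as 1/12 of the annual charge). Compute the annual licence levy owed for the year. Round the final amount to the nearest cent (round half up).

1 Jan – 31 May 2013: 5 months at 0.6% → $366,000 × 0.6% × 5/12 = $915.0000
1 Jun – 30 Nov 2013: 6 months at 1.75% → $366,000 × 1.75% × 6/12 = $3,202.5000
1 Dec – 31 Dec 2013: 1 month at 1.1% → $366,000 × 1.1% × 1/12 = $335.5000
Total = $4,453.0000

$4,453.00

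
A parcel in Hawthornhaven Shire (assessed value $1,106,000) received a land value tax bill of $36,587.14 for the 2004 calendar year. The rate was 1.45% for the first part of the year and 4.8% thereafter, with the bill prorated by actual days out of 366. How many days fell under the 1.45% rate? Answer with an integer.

Let d = days at the first rate; then 366 − d days at the second rate.
$1,106,000 × [1.45%·d + 4.8%·(366−d)] / 366 = $36,587.14
Solving gives d = 163, so the new rate took effect on 12 Jun 2004.

163 days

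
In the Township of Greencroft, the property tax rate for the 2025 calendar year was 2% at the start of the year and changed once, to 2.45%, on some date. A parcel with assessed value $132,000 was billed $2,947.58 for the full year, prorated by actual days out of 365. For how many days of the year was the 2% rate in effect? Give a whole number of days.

176 days

Let d = days at the first rate; then 365 − d days at the second rate.
$132,000 × [2%·d + 2.45%·(365−d)] / 365 = $2,947.58
Solving gives d = 176, so the new rate took effect on June 26, 2025.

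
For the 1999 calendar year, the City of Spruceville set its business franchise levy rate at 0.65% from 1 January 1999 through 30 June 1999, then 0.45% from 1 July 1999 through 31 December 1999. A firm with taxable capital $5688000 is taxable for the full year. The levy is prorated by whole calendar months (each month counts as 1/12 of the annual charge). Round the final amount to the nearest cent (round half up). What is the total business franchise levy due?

1 January – 30 June 1999: 6 months at 0.65% → $5688000 × 0.65% × 6/12 = $18486.0000
1 July – 31 December 1999: 6 months at 0.45% → $5688000 × 0.45% × 6/12 = $12798.0000
Total = $31284.0000

$31284.00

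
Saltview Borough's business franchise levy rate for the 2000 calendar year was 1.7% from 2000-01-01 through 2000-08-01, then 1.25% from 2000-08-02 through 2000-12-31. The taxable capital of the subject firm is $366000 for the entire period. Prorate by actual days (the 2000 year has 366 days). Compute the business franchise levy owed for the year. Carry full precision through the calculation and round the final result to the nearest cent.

2000-01-01 to 2000-08-01: 214 days at 1.7% → $366000 × 1.7% × 214/366 = $3638.0000
2000-08-02 to 2000-12-31: 152 days at 1.25% → $366000 × 1.25% × 152/366 = $1900.0000
Total = $5538.0000

$5538.00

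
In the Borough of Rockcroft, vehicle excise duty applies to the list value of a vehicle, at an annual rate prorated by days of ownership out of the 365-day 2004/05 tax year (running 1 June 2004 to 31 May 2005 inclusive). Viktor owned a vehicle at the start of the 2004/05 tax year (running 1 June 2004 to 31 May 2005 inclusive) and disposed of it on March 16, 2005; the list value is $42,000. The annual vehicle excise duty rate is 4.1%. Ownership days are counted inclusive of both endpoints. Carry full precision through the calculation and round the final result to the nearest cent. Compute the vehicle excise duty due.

Days held (June 1, 2004 – March 16, 2005): 289 out of 365
Tax = $42,000 × 4.1% × 289/365 = $1,363.4466

$1,363.45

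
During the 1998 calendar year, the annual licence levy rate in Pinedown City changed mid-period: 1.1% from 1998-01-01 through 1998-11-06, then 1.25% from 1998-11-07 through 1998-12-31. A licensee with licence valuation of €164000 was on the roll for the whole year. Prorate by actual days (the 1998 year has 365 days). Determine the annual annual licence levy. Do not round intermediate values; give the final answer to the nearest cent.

€1841.07

1998-01-01 to 1998-11-06: 310 days at 1.1% → €164000 × 1.1% × 310/365 = €1532.1644
1998-11-07 to 1998-12-31: 55 days at 1.25% → €164000 × 1.25% × 55/365 = €308.9041
Total = €1841.0685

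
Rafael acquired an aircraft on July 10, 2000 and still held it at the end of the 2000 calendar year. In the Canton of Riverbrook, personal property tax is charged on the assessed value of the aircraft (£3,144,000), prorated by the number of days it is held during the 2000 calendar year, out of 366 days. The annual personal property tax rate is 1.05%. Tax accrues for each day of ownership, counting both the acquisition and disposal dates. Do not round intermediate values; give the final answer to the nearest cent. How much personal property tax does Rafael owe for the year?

Days held (July 10 – December 31, 2000): 175 out of 366
Tax = £3,144,000 × 1.05% × 175/366 = £15,784.4262

£15,784.43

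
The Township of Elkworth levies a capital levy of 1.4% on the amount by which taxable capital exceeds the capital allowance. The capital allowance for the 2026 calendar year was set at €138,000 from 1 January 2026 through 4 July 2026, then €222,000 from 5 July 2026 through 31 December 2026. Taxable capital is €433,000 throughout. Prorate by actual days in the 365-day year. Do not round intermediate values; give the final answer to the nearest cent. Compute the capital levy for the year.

€3,550.05

1 January – 4 July 2026: 185 days, exemption €138,000 → (€433,000 − €138,000) × 1.4% × 185/365 = €2,093.2877
5 July – 31 December 2026: 180 days, exemption €222,000 → (€433,000 − €222,000) × 1.4% × 180/365 = €1,456.7671
Total = €3,550.0548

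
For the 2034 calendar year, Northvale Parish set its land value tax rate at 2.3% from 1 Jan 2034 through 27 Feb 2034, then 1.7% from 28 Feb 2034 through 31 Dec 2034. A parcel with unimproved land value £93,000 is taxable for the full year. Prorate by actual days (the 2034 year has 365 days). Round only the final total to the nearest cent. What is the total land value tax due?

£1,669.67

1 Jan – 27 Feb 2034: 58 days at 2.3% → £93,000 × 2.3% × 58/365 = £339.8959
28 Feb – 31 Dec 2034: 307 days at 1.7% → £93,000 × 1.7% × 307/365 = £1,329.7726
Total = £1,669.6685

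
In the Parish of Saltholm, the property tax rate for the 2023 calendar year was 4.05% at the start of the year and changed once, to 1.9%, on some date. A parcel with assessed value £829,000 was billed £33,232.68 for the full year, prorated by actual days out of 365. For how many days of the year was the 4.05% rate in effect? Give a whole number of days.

Let d = days at the first rate; then 365 − d days at the second rate.
£829,000 × [4.05%·d + 1.9%·(365−d)] / 365 = £33,232.68
Solving gives d = 358, so the new rate took effect on 25 Dec 2023.

358 days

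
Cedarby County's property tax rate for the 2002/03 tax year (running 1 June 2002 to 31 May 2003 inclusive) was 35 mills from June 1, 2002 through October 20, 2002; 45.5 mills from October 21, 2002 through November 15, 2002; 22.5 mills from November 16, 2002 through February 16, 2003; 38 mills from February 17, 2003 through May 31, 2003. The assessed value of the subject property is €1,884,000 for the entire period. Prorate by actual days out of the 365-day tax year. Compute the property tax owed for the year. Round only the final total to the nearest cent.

June 1 – October 20, 2002: 142 days at 35 mills → €1,884,000 × 3.5% × 142/365 = €25,653.3699
October 21 – November 15, 2002: 26 days at 45.5 mills → €1,884,000 × 4.55% × 26/365 = €6,106.2247
November 16, 2002 – February 16, 2003: 93 days at 22.5 mills → €1,884,000 × 2.25% × 93/365 = €10,800.7397
February 17 – May 31, 2003: 104 days at 38 mills → €1,884,000 × 3.8% × 104/365 = €20,398.8164
Total = €62,959.1507

€62,959.15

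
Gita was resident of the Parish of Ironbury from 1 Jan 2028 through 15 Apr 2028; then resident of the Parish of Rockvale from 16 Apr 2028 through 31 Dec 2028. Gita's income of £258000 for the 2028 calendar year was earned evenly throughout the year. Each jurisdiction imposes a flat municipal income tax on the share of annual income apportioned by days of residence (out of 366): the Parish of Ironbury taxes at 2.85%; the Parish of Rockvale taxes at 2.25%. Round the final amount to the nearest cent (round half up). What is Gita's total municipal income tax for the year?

£6253.33

The Parish of Ironbury, 1 Jan – 15 Apr 2028: 106 days → £258000 × 2.85% × 106/366 = £2129.5574
The Parish of Rockvale, 16 Apr – 31 Dec 2028: 260 days → £258000 × 2.25% × 260/366 = £4123.7705
Total = £6253.3279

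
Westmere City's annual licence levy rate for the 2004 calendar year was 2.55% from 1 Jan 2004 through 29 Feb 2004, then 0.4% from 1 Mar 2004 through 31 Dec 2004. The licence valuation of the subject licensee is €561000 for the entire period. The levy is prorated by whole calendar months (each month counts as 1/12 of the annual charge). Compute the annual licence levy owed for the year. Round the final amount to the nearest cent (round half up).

€4254.25

1 Jan – 29 Feb 2004: 2 months at 2.55% → €561000 × 2.55% × 2/12 = €2384.2500
1 Mar – 31 Dec 2004: 10 months at 0.4% → €561000 × 0.4% × 10/12 = €1870.0000
Total = €4254.2500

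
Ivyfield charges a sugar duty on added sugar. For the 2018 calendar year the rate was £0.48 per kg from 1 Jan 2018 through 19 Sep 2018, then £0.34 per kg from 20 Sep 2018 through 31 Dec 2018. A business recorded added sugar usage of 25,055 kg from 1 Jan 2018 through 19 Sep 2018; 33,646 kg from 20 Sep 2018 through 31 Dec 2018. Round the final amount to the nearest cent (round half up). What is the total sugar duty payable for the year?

1 Jan – 19 Sep 2018: 25,055 kg at £0.48/kg → £12,026.40
20 Sep – 31 Dec 2018: 33,646 kg at £0.34/kg → £11,439.64

£23,466.04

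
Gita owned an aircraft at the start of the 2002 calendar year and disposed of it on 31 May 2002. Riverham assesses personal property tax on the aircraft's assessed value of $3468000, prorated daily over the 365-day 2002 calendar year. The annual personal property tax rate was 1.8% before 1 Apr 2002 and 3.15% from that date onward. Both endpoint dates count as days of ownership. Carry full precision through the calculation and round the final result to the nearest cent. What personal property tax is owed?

1 Jan – 31 Mar 2002: 90 days at 1.8% → $3468000 × 1.8% × 90/365 = $15392.2192
1 Apr – 31 May 2002: 61 days at 3.15% → $3468000 × 3.15% × 61/365 = $18256.8822
Total = $33649.1014

$33649.10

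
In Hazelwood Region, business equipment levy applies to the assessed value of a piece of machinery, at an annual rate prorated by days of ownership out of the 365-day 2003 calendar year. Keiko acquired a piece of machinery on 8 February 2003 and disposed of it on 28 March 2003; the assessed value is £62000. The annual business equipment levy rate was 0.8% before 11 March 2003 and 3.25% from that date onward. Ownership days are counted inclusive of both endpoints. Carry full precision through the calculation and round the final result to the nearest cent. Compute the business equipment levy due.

£141.50

8 February – 10 March 2003: 31 days at 0.8% → £62000 × 0.8% × 31/365 = £42.1260
11 March – 28 March 2003: 18 days at 3.25% → £62000 × 3.25% × 18/365 = £99.3699
Total = £141.4959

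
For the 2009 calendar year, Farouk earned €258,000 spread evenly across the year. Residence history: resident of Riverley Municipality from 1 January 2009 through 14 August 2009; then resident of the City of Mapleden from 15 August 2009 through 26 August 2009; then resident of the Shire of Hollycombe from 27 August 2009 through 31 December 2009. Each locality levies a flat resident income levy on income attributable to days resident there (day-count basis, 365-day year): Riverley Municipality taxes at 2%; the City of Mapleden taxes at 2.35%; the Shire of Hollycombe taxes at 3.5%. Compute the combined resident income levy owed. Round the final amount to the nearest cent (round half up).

€6,536.24

Riverley Municipality, 1 January – 14 August 2009: 226 days → €258,000 × 2% × 226/365 = €3,194.9589
The City of Mapleden, 15 August – 26 August 2009: 12 days → €258,000 × 2.35% × 12/365 = €199.3315
The Shire of Hollycombe, 27 August – 31 December 2009: 127 days → €258,000 × 3.5% × 127/365 = €3,141.9452
Total = €6,536.2356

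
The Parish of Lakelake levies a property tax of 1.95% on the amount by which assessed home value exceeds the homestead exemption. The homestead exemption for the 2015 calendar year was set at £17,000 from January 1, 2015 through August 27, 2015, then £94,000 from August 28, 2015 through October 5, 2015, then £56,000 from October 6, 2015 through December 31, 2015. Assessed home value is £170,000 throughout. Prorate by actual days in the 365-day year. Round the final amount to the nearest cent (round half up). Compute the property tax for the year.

£2,641.80

January 1 – August 27, 2015: 239 days, exemption £17,000 → (£170,000 − £17,000) × 1.95% × 239/365 = £1,953.5795
August 28 – October 5, 2015: 39 days, exemption £94,000 → (£170,000 − £94,000) × 1.95% × 39/365 = £158.3507
October 6 – December 31, 2015: 87 days, exemption £56,000 → (£170,000 − £56,000) × 1.95% × 87/365 = £529.8658
Total = £2,641.7959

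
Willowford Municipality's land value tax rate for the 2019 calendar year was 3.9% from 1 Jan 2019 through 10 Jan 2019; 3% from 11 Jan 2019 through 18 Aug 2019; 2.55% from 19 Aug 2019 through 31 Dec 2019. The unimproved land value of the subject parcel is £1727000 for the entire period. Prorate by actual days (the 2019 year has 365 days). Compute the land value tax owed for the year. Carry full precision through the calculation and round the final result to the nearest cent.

1 Jan – 10 Jan 2019: 10 days at 3.9% → £1727000 × 3.9% × 10/365 = £1845.2877
11 Jan – 18 Aug 2019: 220 days at 3% → £1727000 × 3% × 220/365 = £31227.9452
19 Aug – 31 Dec 2019: 135 days at 2.55% → £1727000 × 2.55% × 135/365 = £16288.2123
Total = £49361.4452

£49361.45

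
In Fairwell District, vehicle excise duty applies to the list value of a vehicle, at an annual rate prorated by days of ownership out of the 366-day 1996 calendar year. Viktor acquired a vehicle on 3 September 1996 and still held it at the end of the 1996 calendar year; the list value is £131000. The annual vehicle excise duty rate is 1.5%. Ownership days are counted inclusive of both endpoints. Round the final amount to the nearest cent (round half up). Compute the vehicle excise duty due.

£644.26

Days held (3 September – 31 December 1996): 120 out of 366
Tax = £131000 × 1.5% × 120/366 = £644.2623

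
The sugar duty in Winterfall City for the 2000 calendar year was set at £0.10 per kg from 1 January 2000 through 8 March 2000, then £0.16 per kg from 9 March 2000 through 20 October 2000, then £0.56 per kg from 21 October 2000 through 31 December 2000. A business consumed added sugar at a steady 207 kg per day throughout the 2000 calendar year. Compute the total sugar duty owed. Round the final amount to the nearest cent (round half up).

1 January – 8 March 2000: 68 days × 207 kg/day = 14,076 kg at £0.10/kg → £1407.60
9 March – 20 October 2000: 226 days × 207 kg/day = 46,782 kg at £0.16/kg → £7485.12
21 October – 31 December 2000: 72 days × 207 kg/day = 14,904 kg at £0.56/kg → £8346.24

£17238.96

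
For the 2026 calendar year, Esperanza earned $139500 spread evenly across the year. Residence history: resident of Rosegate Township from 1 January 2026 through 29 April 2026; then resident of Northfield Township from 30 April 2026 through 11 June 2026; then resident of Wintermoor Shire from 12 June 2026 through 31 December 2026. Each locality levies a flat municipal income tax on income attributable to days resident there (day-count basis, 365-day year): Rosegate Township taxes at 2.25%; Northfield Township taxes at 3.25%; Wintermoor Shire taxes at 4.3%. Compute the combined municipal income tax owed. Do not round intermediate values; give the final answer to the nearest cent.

$4893.58

Rosegate Township, 1 January – 29 April 2026: 119 days → $139500 × 2.25% × 119/365 = $1023.3185
Northfield Township, 30 April – 11 June 2026: 43 days → $139500 × 3.25% × 43/365 = $534.1130
Wintermoor Shire, 12 June – 31 December 2026: 203 days → $139500 × 4.3% × 203/365 = $3336.1521
Total = $4893.5836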